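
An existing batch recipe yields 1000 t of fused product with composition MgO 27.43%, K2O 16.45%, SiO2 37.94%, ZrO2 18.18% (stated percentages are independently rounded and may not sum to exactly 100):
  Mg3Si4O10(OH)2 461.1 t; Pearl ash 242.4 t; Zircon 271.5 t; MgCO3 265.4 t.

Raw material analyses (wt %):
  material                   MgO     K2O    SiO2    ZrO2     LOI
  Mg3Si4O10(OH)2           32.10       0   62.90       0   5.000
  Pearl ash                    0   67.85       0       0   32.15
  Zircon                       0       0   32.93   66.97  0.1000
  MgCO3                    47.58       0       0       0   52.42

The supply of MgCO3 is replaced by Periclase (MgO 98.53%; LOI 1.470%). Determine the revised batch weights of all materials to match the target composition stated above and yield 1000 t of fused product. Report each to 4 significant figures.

In-progress results are shown, with 4-significant-digit rounding, as written. Each numeric step maintains full precision through every step; a single rounding produces every reported number. Derived quantities (yield, the totals, glass mass, the four compositions, ignition loss) are rebuilt from the batch weights for 1000 t of glass at exact precision as written in the problem or the answer.
Per-oxide target masses for 1000 t fused product:
  MgO: 27.43% × 1000 = 274.3 t
  K2O: 16.45% × 1000 = 164.5 t
  SiO2: 37.94% × 1000 = 379.4 t
  ZrO2: 18.18% × 1000 = 181.8 t
Balance tally, oxide-wise, applying the batch weights above, at the basis given (sum by sum, the targets are met given rounding of the digits):
  MgO: 461.1·0.3210 + 128.2·0.9853 = 274.3 t (target 274.3 t)
  K2O: 242.4·0.6785 = 164.5 t (target 164.5 t)
  SiO2: 461.1·0.6290 + 271.5·0.3293 = 379.4 t (target 379.4 t)
  ZrO2: 271.5·0.6697 = 181.8 t (target 181.8 t)
Consistency of the glass mass: total batch − LOI = 1000 t (targets for the oxides total 1000 t; stated basis 1000 t — rounding explains the deltas).
Batch grand total — Σ batch = 1103 t; loss to ignition Σ batch·LOI = 103.1 t; yield: glass divided by total = 90.65%.

Revised batch per 1000 t fused product:
  Mg3Si4O10(OH)2: 461.1 t
  Pearl ash: 242.4 t
  Zircon: 271.5 t
  Periclase: 128.2 t
Total batch = 1103 t; LOI loss = 103.1 t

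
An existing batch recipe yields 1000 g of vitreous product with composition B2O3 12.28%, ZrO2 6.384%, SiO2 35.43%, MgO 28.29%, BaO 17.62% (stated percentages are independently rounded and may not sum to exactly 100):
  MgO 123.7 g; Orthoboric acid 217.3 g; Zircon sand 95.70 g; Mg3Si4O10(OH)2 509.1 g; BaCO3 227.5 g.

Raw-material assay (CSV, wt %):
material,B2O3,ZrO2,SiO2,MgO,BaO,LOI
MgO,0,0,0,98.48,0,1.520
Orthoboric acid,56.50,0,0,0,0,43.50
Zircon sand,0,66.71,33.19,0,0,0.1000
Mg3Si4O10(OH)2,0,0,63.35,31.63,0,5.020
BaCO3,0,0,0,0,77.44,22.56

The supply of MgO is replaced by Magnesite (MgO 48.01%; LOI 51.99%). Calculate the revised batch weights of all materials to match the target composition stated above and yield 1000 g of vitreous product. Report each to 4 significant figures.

Revised batch per 1000 g vitreous product:
  Magnesite: 253.8 g
  Orthoboric acid: 217.3 g
  Zircon sand: 95.70 g
  Mg3Si4O10(OH)2: 509.1 g
  BaCO3: 227.5 g
Total batch = 1303 g; LOI loss = 303.5 g

All internal work maintains full float precision end to end; working values appear rounded to four significant figures between the steps; every reported result is rounded a single time; the derived quantities (LOI, totals, the five compositions, the yield, net glass mass) are re-derived at full precision using the weight values on 1000 g of glass, as given in the problem or the answer.
Oxide-by-oxide targets in 1000 g vitreous product:
  B2O3: 12.28% × 1000 = 122.8 g
  ZrO2: 6.384% × 1000 = 63.84 g
  SiO2: 35.43% × 1000 = 354.3 g
  MgO: 28.29% × 1000 = 282.9 g
  BaO: 17.62% × 1000 = 176.2 g
Mass-balance tally per oxide working from each reported weight, against the basis in use (delivered sums recover each target given rounding of the digits):
  B2O3: 217.3·0.5650 = 122.8 g (target 122.8 g)
  ZrO2: 95.70·0.6671 = 63.84 g (target 63.84 g)
  SiO2: 95.70·0.3319 + 509.1·0.6335 = 354.3 g (target 354.3 g)
  MgO: 253.8·0.4801 + 509.1·0.3163 = 282.9 g (target 282.9 g)
  BaO: 227.5·0.7744 = 176.2 g (target 176.2 g)
Mass balance on the glass: batch total minus LOI = 999.9 g (per-oxide target masses sum to 1000 g; basis as stated: 1000 g — a pure rounding effect).
Adding the batch up: Σ batch = 1303 g; the LOI term Σ batch·LOI equals 303.5 g; yield: glass divided by total = 76.72%.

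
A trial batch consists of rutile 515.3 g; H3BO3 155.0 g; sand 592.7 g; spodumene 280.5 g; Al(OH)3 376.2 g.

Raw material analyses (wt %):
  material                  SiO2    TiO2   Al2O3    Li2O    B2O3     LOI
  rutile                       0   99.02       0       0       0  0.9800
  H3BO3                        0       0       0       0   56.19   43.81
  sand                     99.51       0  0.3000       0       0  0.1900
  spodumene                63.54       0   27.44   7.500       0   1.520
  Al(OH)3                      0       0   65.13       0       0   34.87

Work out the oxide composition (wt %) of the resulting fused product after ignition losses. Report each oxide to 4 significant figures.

Glass mass = 1710 g (batch 1920 − LOI 209.5).
Composition: SiO2 44.91%, TiO2 29.84%, Al2O3 18.93%, Li2O 1.230%, B2O3 5.093%

Full precision is maintained at every stage. Working values appear, rounded to four significant digits, in the working — a single rounding produces each reported figure; derived quantities (LOI, the five compositions, the totals, yield, net glass mass) are recomputed using the weight values for 1710 g of glass at exact precision as given in problem or answer.
What the batch supplies per oxide:
  SiO2: 592.7·0.9951 + 280.5·0.6354 = 768.0 g
  TiO2: 515.3·0.9902 = 510.3 g
  Al2O3: 592.7·0.003000 + 280.5·0.2744 + 376.2·0.6513 = 323.8 g
  Li2O: 280.5·0.07500 = 21.04 g
  B2O3: 155.0·0.5619 = 87.09 g
LOI: 515.3·0.009800 + 155.0·0.4381 + 592.7·0.001900 + 280.5·0.01520 + 376.2·0.3487 = 209.5 g
Resulting glass, batch − LOI: 1920 − 209.5 = 1710 g (= Σ oxide masses)
each wt % is 100 × oxide ÷ glass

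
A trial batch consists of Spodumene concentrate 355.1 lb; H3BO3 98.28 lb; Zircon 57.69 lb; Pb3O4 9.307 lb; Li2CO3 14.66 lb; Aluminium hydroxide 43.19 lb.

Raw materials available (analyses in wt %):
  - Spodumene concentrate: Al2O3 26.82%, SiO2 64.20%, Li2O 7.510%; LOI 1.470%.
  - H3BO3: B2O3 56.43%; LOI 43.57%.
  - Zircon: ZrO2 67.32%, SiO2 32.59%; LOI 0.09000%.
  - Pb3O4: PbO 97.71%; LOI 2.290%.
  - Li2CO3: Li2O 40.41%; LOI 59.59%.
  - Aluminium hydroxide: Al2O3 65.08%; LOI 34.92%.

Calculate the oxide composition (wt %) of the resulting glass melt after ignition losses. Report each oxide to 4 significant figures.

Glass mass = 506.1 lb (batch 578.2 − LOI 72.12).
Composition: ZrO2 7.674%, B2O3 10.96%, Al2O3 24.37%, SiO2 48.76%, Li2O 6.440%, PbO 1.797%

Every computation carries exact precision throughout. The intermediate values are printed, rounded to four significant digits, in the working — exactly one rounding lands on each reported figure; all derived quantities (the six compositions, ignition loss, the totals, yield, net glass mass) are recomputed in exact precision from the weighed amounts for 506.1 lb of glass, as given in question or answer.
What the batch supplies per oxide:
  ZrO2: 57.69·0.6732 = 38.84 lb
  B2O3: 98.28·0.5643 = 55.46 lb
  Al2O3: 355.1·0.2682 + 43.19·0.6508 = 123.3 lb
  SiO2: 355.1·0.6420 + 57.69·0.3259 = 246.8 lb
  Li2O: 355.1·0.07510 + 14.66·0.4041 = 32.59 lb
  PbO: 9.307·0.9771 = 9.094 lb
LOI: 355.1·0.01470 + 98.28·0.4357 + 57.69·9.000e-04 + 9.307·0.02290 + 14.66·0.5959 + 43.19·0.3492 = 72.12 lb
Glass mass = batch − LOI = 578.2 − 72.12 = 506.1 lb (= the summed oxide contributions)
percent share: oxide ÷ glass, ×100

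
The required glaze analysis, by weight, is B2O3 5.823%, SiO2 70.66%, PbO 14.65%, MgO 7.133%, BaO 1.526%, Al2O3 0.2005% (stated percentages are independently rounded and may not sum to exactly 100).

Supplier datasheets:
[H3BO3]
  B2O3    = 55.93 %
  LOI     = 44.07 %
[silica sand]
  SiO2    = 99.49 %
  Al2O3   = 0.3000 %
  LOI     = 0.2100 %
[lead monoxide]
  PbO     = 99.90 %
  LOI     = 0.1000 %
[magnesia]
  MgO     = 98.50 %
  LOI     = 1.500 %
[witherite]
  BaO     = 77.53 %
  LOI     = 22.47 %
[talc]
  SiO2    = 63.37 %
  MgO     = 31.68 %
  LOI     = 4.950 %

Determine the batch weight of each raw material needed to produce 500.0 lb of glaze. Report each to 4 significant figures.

Each numeric step holds full float precision at all times. Intermediates appear, rounded to four significant figures, on the page. Each reported value is rounded just once — the derived quantities are re-derived at exact precision (glass mass, the six compositions, LOI, yield, the totals) from the weighed amounts per 500.0 lb of glass as they appear in either problem or answer.
Per-oxide target masses for 500.0 lb glaze:
  B2O3: 5.823% × 500.0 = 29.12 lb
  SiO2: 70.66% × 500.0 = 353.3 lb
  PbO: 14.65% × 500.0 = 73.25 lb
  MgO: 7.133% × 500.0 = 35.66 lb
  BaO: 1.526% × 500.0 = 7.630 lb
  Al2O3: 0.2005% × 500.0 = 1.002 lb
Mass-balance tally per oxide applying the batch weights above, on the stated basis (target by target, the sums agree within answer rounding):
  B2O3: 52.06·0.5593 = 29.12 lb (target 29.12 lb)
  SiO2: 334.2·0.9949 + 32.88·0.6337 = 353.3 lb (target 353.3 lb)
  PbO: 73.32·0.9990 = 73.25 lb (target 73.25 lb)
  MgO: 25.63·0.9850 + 32.88·0.3168 = 35.66 lb (target 35.66 lb)
  BaO: 9.841·0.7753 = 7.630 lb (target 7.630 lb)
  Al2O3: 334.2·0.003000 = 1.003 lb (target 1.002 lb)
Auditing the glass mass value: total charge less LOI = 500.0 lb (targets for the oxides total 500.0 lb; with the basis standing at 500.0 lb — a pure rounding effect).
Batch grand total — Σ batch = 527.9 lb; ignition loss, Σ(batch × LOI) = 27.94 lb; yield = glass ÷ total batch = 94.71%.

Batch per 500.0 lb glaze:
  H3BO3: 52.06 lb
  silica sand: 334.2 lb
  lead monoxide: 73.32 lb
  magnesia: 25.63 lb
  witherite: 9.841 lb
  talc: 32.88 lb
Total batch = 527.9 lb; LOI loss = 27.94 lb; yield = 94.71%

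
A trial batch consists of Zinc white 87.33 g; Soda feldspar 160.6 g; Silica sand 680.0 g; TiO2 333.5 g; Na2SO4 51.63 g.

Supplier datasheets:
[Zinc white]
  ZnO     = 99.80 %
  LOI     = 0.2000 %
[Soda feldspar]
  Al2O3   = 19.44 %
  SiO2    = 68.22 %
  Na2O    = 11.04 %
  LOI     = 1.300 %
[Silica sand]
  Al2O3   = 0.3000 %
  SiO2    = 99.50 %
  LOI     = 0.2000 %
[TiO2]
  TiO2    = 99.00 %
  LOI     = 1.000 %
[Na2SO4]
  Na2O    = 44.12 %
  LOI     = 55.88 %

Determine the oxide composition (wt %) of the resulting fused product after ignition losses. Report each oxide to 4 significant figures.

Glass mass = 1277 g (batch 1313 − LOI 35.81).
Composition: Al2O3 2.604%, ZnO 6.824%, TiO2 25.85%, SiO2 61.55%, Na2O 3.172%

Full float precision is kept at every stage; the intermediate values are displayed, with 4-significant-figure rounding, between the steps; exactly one rounding lands on each reported value; the derived quantities, including five oxide percentages, the yield, totals, LOI, glass mass, are computed using the weight values on 1277 g of glass in exact precision as they appear in either problem or answer.
Mass of each oxide from the mix:
  Al2O3: 160.6·0.1944 + 680.0·0.003000 = 33.26 g
  ZnO: 87.33·0.9980 = 87.16 g
  TiO2: 333.5·0.9900 = 330.2 g
  SiO2: 160.6·0.6822 + 680.0·0.9950 = 786.2 g
  Na2O: 160.6·0.1104 + 51.63·0.4412 = 40.51 g
LOI: 87.33·0.002000 + 160.6·0.01300 + 680.0·0.002000 + 333.5·0.01000 + 51.63·0.5588 = 35.81 g
Glass = total batch minus LOI = 1313 − 35.81 = 1277 g (equal to the oxide-mass sum)
wt % = 100 × oxide mass / glass mass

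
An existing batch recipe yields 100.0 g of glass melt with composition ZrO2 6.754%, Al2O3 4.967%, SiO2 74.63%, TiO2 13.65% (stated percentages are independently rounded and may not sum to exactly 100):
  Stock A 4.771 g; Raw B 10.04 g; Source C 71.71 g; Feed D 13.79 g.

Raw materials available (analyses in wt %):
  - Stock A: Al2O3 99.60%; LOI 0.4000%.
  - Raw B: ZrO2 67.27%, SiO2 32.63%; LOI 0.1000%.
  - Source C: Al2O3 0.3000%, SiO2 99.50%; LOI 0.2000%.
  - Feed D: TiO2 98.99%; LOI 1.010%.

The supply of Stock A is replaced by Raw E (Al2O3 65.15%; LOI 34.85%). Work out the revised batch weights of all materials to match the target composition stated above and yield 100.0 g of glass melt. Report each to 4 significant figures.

Revised batch per 100.0 g glass melt:
  Raw E: 7.294 g
  Raw B: 10.04 g
  Source C: 71.71 g
  Feed D: 13.79 g
Total batch = 102.8 g; LOI loss = 2.835 g

Each numeric step holds full precision through every step. Working values are displayed (rounded to four significant figures) as written. Each reported number takes just one rounding — all derived quantities, which include glass mass, the four compositions, ignition loss, the yield, totals, are carried at full precision, precisely as stated by the problem or answer text, using the weight values on 100.0 g of glass.
The oxide mass targets at 100.0 g glass melt:
  ZrO2: 6.754% × 100.0 = 6.754 g
  Al2O3: 4.967% × 100.0 = 4.967 g
  SiO2: 74.63% × 100.0 = 74.63 g
  TiO2: 13.65% × 100.0 = 13.65 g
Verifying the oxide balance working from each reported weight, at the basis given (oxide sums agree with the targets once rounding is allowed for):
  ZrO2: 10.04·0.6727 = 6.754 g (target 6.754 g)
  Al2O3: 7.294·0.6515 + 71.71·0.003000 = 4.967 g (target 4.967 g)
  SiO2: 10.04·0.3263 + 71.71·0.9950 = 74.63 g (target 74.63 g)
  TiO2: 13.79·0.9899 = 13.65 g (target 13.65 g)
Consistency of the glass mass: whole batch net of LOI = 100.0 g (summing oxide targets gives 100.0 g; with the basis standing at 100.0 g — a pure rounding effect).
Summing the batch: Σ batch = 102.8 g; LOI removed, Σ of batch·LOI: 2.835 g; as yield: glass ÷ batch → 97.24%.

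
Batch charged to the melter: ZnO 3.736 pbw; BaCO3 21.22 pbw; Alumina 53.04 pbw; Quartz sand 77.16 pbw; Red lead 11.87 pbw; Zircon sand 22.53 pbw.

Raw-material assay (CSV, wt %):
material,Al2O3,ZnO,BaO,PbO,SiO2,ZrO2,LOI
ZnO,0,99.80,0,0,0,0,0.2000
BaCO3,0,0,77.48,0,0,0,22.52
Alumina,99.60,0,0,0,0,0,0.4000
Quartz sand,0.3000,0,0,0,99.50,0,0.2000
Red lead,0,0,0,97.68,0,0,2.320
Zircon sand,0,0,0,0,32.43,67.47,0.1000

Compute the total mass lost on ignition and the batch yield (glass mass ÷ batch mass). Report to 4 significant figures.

The whole derivation carries full precision at all times. Intermediates appear, with 4-significant-digit rounding, across the worked steps — exactly one rounding goes into each reported number; derived quantities (LOI, the yield, glass mass, the six compositions, totals) are carried from the weighed amounts at 184.1 pbw of glass at full precision as they appear in either problem or answer.
Ignition loss by material:
  ZnO: 3.736 × 0.002000 = 0.007472 pbw
  BaCO3: 21.22 × 0.2252 = 4.779 pbw
  Alumina: 53.04 × 0.004000 = 0.2122 pbw
  Quartz sand: 77.16 × 0.002000 = 0.1543 pbw
  Red lead: 11.87 × 0.02320 = 0.2754 pbw
  Zircon sand: 22.53 × 0.001000 = 0.02253 pbw
Total LOI = 5.451 pbw
Glass = batch − LOI = 189.6 − 5.451 = 184.1 pbw

LOI loss = 5.451 pbw; glass = 184.1 pbw; yield = 97.12%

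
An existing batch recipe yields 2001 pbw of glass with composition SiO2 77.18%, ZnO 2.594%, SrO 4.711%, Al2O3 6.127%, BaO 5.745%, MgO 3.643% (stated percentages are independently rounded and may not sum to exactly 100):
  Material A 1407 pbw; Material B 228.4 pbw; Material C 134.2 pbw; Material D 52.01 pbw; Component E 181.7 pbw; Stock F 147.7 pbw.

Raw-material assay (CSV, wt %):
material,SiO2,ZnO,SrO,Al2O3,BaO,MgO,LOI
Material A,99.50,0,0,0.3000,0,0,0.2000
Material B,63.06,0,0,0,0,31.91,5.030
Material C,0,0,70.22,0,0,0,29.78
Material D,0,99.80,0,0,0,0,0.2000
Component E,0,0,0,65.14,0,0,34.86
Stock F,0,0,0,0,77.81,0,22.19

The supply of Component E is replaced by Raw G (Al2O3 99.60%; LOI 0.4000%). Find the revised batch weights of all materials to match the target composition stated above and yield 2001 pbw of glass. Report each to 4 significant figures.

Revised batch per 2001 pbw glass:
  Material A: 1407 pbw
  Material B: 228.4 pbw
  Material C: 134.2 pbw
  Material D: 52.01 pbw
  Raw G: 118.9 pbw
  Stock F: 147.7 pbw
Total batch = 2088 pbw; LOI loss = 87.62 pbw

All internal work maintains exact precision end to end — working values are shown rounded to 4 significant digits at each printed step. Every reported value is rounded once only; all derived quantities are rebuilt starting from the weights per 2001 pbw of glass at full precision (the six compositions, net glass mass, the yield, LOI, totals), as written in the problem or the answer.
Target oxide masses per 2001 pbw glass:
  SiO2: 77.18% × 2001 = 1544 pbw
  ZnO: 2.594% × 2001 = 51.91 pbw
  SrO: 4.711% × 2001 = 94.27 pbw
  Al2O3: 6.127% × 2001 = 122.6 pbw
  BaO: 5.745% × 2001 = 115.0 pbw
  MgO: 3.643% × 2001 = 72.90 pbw
Per-oxide balance check on the weights just shown, for the quoted basis mass (each sum matches its target mass given rounding of the digits):
  SiO2: 1407·0.9950 + 228.4·0.6306 = 1544 pbw (target 1544 pbw)
  ZnO: 52.01·0.9980 = 51.91 pbw (target 51.91 pbw)
  SrO: 134.2·0.7022 = 94.24 pbw (target 94.27 pbw)
  Al2O3: 1407·0.003000 + 118.9·0.9960 = 122.6 pbw (target 122.6 pbw)
  BaO: 147.7·0.7781 = 114.9 pbw (target 115.0 pbw)
  MgO: 228.4·0.3191 = 72.88 pbw (target 72.90 pbw)
Glass-mass sanity pass: total charge less LOI = 2001 pbw (targets for the oxides total 2001 pbw; basis as stated: 2001 pbw — gaps are rounding artifacts).
Batch grand total — Σ batch = 2088 pbw; Σ batch·LOI gives LOI loss = 87.62 pbw; the yield ratio, glass ÷ batch: 95.80%.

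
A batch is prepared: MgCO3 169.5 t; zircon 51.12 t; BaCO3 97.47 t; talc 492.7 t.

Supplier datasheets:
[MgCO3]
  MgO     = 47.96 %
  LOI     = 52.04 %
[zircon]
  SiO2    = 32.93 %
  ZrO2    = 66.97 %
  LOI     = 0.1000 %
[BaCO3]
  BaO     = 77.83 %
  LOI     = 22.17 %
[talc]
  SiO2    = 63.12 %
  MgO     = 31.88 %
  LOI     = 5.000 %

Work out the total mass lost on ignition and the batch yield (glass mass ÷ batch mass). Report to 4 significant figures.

LOI loss = 134.5 t; glass = 676.3 t; yield = 83.41%

All internal work carries full float precision all the way through; working values are shown rounded to four significant digits — exactly one rounding goes into every reported number. Derived quantities are re-derived in full float precision (LOI, totals, glass mass, the yield, the four compositions) starting from the weights on 676.3 t of glass exactly as shown in either problem or answer.
Per-material ignition loss:
  MgCO3: 169.5 × 0.5204 = 88.21 t
  zircon: 51.12 × 0.001000 = 0.05112 t
  BaCO3: 97.47 × 0.2217 = 21.61 t
  talc: 492.7 × 0.05000 = 24.64 t
Total LOI = 134.5 t
Glass = batch − LOI = 810.8 − 134.5 = 676.3 t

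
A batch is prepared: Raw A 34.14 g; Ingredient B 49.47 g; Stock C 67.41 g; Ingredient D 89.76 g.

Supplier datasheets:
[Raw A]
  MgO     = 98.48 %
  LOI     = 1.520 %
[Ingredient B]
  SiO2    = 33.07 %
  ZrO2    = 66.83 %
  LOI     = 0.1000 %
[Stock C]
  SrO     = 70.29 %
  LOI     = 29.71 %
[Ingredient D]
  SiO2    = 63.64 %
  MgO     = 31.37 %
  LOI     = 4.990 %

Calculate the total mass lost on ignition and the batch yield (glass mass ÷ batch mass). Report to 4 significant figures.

LOI loss = 25.07 g; glass = 215.7 g; yield = 89.59%

Exact precision is held from start to finish. Intermediates are displayed, with 4-significant-digit rounding, in the printout. Every reported number is rounded only once — the derived quantities are rebuilt in full float precision (yield, totals, glass mass, four oxide percentages, LOI) using the weight values per 215.7 g of glass, exactly as printed in either problem or answer.
Loss on ignition, line by line:
  Raw A: 34.14 × 0.01520 = 0.5189 g
  Ingredient B: 49.47 × 0.001000 = 0.04947 g
  Stock C: 67.41 × 0.2971 = 20.03 g
  Ingredient D: 89.76 × 0.04990 = 4.479 g
Total LOI = 25.07 g
Glass = batch − LOI = 240.8 − 25.07 = 215.7 g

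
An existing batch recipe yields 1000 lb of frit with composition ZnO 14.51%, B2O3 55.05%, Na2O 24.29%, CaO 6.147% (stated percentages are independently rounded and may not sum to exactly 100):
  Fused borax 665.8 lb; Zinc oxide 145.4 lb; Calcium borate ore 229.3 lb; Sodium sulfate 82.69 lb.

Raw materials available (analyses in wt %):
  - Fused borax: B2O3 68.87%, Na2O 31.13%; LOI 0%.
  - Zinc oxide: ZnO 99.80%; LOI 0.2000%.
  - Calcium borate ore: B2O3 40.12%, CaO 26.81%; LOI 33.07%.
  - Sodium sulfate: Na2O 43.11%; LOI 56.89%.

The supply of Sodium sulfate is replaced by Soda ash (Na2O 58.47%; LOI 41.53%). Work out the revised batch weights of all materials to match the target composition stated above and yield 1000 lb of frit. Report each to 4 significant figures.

Revised batch per 1000 lb frit:
  Fused borax: 665.8 lb
  Zinc oxide: 145.4 lb
  Calcium borate ore: 229.3 lb
  Soda ash: 60.97 lb
Total batch = 1101 lb; LOI loss = 101.4 lb

The whole derivation holds full precision all the way through; in-progress results are shown, rounded to 4 significant figures, across the worked steps — every reported value is rounded a single time. Derived quantities are rebuilt at full float precision (net glass mass, the yield, LOI, four oxide percentages, the totals) from the weighed amounts on 1000 lb of glass, exactly as shown in the question or the answer.
Per-oxide target masses for 1000 lb frit:
  ZnO: 14.51% × 1000 = 145.1 lb
  B2O3: 55.05% × 1000 = 550.5 lb
  Na2O: 24.29% × 1000 = 242.9 lb
  CaO: 6.147% × 1000 = 61.47 lb
Balance tally, oxide-wise, on the weights just shown, versus the basis set out (each sum matches its target mass within answer rounding):
  ZnO: 145.4·0.9980 = 145.1 lb (target 145.1 lb)
  B2O3: 665.8·0.6887 + 229.3·0.4012 = 550.5 lb (target 550.5 lb)
  Na2O: 665.8·0.3113 + 60.97·0.5847 = 242.9 lb (target 242.9 lb)
  CaO: 229.3·0.2681 = 61.48 lb (target 61.47 lb)
Auditing the glass mass value: total batch − LOI = 1000 lb (summing oxide targets gives 1000 lb; versus the stated basis of 1000 lb — any gap is answer rounding).
Total batch = Σ batch = 1101 lb; loss to ignition Σ batch·LOI = 101.4 lb; as yield: glass ÷ batch → 90.79%.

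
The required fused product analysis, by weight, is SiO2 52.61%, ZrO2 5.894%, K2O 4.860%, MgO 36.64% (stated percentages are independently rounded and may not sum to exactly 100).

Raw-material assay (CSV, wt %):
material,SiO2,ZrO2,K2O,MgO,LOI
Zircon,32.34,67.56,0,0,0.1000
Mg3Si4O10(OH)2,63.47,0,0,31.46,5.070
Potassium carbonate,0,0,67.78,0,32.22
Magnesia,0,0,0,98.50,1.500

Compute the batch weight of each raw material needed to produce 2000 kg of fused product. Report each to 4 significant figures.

Mid-chain values appear, rounded to 4 significant digits, within the worked lines. All internal work runs at full float precision through the solve; a single rounding produces every reported result; the derived quantities (totals, the yield, four oxide percentages, glass mass, LOI) are carried in exact precision from the batch weights per 2000 kg of glass, as they appear in the problem or answer text.
Oxide-by-oxide targets in 2000 kg fused product:
  SiO2: 52.61% × 2000 = 1052 kg
  ZrO2: 5.894% × 2000 = 117.9 kg
  K2O: 4.860% × 2000 = 97.20 kg
  MgO: 36.64% × 2000 = 732.8 kg
Sums-versus-targets review from the weights as reported, at the basis given (each sum matches its target mass exact up to rounding of places):
  SiO2: 174.5·0.3234 + 1569·0.6347 = 1052 kg (target 1052 kg)
  ZrO2: 174.5·0.6756 = 117.9 kg (target 117.9 kg)
  K2O: 143.4·0.6778 = 97.20 kg (target 97.20 kg)
  MgO: 1569·0.3146 + 242.9·0.9850 = 732.9 kg (target 732.8 kg)
Glass mass check: net batch after ignition = 2000 kg (per-oxide target masses sum to 2000 kg; with the basis standing at 2000 kg — any gap is answer rounding).
Batch total: Σ batch = 2130 kg; ignition loss, Σ(batch × LOI) = 129.6 kg; the yield ratio, glass ÷ batch: 93.92%.

Batch per 2000 kg fused product:
  Zircon: 174.5 kg
  Mg3Si4O10(OH)2: 1569 kg
  Potassium carbonate: 143.4 kg
  Magnesia: 242.9 kg
Total batch = 2130 kg; LOI loss = 129.6 kg; yield = 93.92%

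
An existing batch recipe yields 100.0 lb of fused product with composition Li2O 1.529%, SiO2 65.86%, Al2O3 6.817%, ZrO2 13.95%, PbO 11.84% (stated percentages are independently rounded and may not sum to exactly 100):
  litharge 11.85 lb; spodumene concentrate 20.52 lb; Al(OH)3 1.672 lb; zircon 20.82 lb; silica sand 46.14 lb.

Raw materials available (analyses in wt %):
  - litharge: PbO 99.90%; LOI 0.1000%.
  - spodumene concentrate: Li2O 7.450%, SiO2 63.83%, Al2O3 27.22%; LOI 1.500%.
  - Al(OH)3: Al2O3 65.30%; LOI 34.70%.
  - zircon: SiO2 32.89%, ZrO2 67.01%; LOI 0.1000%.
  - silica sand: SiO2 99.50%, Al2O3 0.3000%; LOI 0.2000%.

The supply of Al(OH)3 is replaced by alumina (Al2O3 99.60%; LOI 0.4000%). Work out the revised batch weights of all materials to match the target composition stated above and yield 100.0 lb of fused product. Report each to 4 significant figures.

Each numeric step maintains full float precision in every operation — mid-chain values are shown rounded to four significant figures within the worked lines; exactly one rounding is applied to each reported figure. Derived quantities are recomputed in full float precision (ignition loss, the yield, five oxide percentages, net glass mass, totals) from the batch weights at 100.0 lb of glass, exactly as shown in the problem or the answer.
Oxide-by-oxide targets in 100.0 lb fused product:
  Li2O: 1.529% × 100.0 = 1.529 lb
  SiO2: 65.86% × 100.0 = 65.86 lb
  Al2O3: 6.817% × 100.0 = 6.817 lb
  ZrO2: 13.95% × 100.0 = 13.95 lb
  PbO: 11.84% × 100.0 = 11.84 lb
Sums-versus-targets review given the weights on record, under the basis named above (summed amounts equal target values once rounding is allowed for):
  Li2O: 20.52·0.07450 = 1.529 lb (target 1.529 lb)
  SiO2: 20.52·0.6383 + 20.82·0.3289 + 46.14·0.9950 = 65.85 lb (target 65.86 lb)
  Al2O3: 20.52·0.2722 + 1.096·0.9960 + 46.14·0.003000 = 6.816 lb (target 6.817 lb)
  ZrO2: 20.82·0.6701 = 13.95 lb (target 13.95 lb)
  PbO: 11.85·0.9990 = 11.84 lb (target 11.84 lb)
Mass balance on the glass: total batch − LOI = 99.99 lb (the targets, summed, come to 100.0 lb; versus the stated basis of 100.0 lb — a pure rounding effect).
Summing the batch: Σ batch = 100.4 lb; LOI loss = Σ batch·LOI = 0.4371 lb; glass ÷ batch gives a yield of 99.56%.

Revised batch per 100.0 lb fused product:
  litharge: 11.85 lb
  spodumene concentrate: 20.52 lb
  alumina: 1.096 lb
  zircon: 20.82 lb
  silica sand: 46.14 lb
Total batch = 100.4 lb; LOI loss = 0.4371 lb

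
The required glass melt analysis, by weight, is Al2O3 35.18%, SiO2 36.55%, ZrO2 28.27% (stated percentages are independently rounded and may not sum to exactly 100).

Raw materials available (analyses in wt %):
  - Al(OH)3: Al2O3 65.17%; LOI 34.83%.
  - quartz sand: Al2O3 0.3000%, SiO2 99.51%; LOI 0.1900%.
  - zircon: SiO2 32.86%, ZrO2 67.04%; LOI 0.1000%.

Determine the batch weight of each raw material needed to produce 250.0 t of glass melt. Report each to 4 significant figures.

Working values are printed, rounded to 4 significant figures, within the worked lines; every computation maintains exact precision through every step — every reported number undergoes a single rounding; derived quantities (the totals, net glass mass, three oxide percentages, the yield, ignition loss) are recomputed from the batch weights on 250.0 t of glass at full float precision as set out in problem or answer.
Per-oxide target masses for 250.0 t glass melt:
  Al2O3: 35.18% × 250.0 = 87.95 t
  SiO2: 36.55% × 250.0 = 91.38 t
  ZrO2: 28.27% × 250.0 = 70.68 t
A balance pass over the oxides, working from each reported weight, on the stated basis (delivered sums recover each target within answer rounding):
  Al2O3: 134.7·0.6517 + 57.01·0.003000 = 87.96 t (target 87.95 t)
  SiO2: 57.01·0.9951 + 105.4·0.3286 = 91.37 t (target 91.38 t)
  ZrO2: 105.4·0.6704 = 70.66 t (target 70.68 t)
Consistency of the glass mass: total charge less LOI = 250.0 t (per-oxide target masses sum to 250.0 t; stated basis 250.0 t — rounding explains the deltas).
Whole-batch sum: Σ batch = 297.1 t; LOI loss = Σ batch·LOI = 47.13 t; as yield: glass ÷ batch → 84.14%.

Batch per 250.0 t glass melt:
  Al(OH)3: 134.7 t
  quartz sand: 57.01 t
  zircon: 105.4 t
Total batch = 297.1 t; LOI loss = 47.13 t; yield = 84.14%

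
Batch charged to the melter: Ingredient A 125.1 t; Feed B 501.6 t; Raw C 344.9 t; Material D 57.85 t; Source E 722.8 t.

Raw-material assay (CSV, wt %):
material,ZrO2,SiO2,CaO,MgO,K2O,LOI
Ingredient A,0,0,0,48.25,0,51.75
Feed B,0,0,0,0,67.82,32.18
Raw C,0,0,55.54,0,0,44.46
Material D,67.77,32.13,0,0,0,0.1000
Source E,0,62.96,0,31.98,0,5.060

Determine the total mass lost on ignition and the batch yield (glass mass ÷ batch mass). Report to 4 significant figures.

LOI loss = 416.1 t; glass = 1336 t; yield = 76.25%

Each numeric step keeps full precision from first step to last; values along the way are printed (rounded to four significant figures) in the printout; each reported value takes a single rounding — all derived quantities (LOI, net glass mass, totals, the five compositions, yield) are recomputed from the batch weights for 1336 t of glass in exact precision as quoted within the question or the answer.
Loss on ignition, line by line:
  Ingredient A: 125.1 × 0.5175 = 64.74 t
  Feed B: 501.6 × 0.3218 = 161.4 t
  Raw C: 344.9 × 0.4446 = 153.3 t
  Material D: 57.85 × 0.001000 = 0.05785 t
  Source E: 722.8 × 0.05060 = 36.57 t
Total LOI = 416.1 t
Glass = batch − LOI = 1752 − 416.1 = 1336 t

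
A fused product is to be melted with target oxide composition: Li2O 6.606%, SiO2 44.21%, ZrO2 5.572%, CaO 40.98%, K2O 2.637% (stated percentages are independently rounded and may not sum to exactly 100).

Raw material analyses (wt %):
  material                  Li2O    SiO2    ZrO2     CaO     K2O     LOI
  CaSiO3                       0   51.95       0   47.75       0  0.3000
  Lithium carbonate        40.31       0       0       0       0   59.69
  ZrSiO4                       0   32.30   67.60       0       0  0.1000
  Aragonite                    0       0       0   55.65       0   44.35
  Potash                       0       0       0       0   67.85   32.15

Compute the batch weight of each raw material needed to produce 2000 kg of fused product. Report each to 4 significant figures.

Batch per 2000 kg fused product:
  CaSiO3: 1600 kg
  Lithium carbonate: 327.8 kg
  ZrSiO4: 164.9 kg
  Aragonite: 100.3 kg
  Potash: 77.73 kg
Total batch = 2271 kg; LOI loss = 270.1 kg; yield = 88.11%

Intermediates appear rounded to four significant figures between the steps; full precision is carried all the way through. Each reported number receives exactly one rounding; the derived quantities, which include the yield, glass mass, the five compositions, the totals, LOI, are recomputed at exact precision, as they appear in problem or answer, from the batch weights per 2000 kg of glass.
Target masses of each oxide per 2000 kg fused product:
  Li2O: 6.606% × 2000 = 132.1 kg
  SiO2: 44.21% × 2000 = 884.2 kg
  ZrO2: 5.572% × 2000 = 111.4 kg
  CaO: 40.98% × 2000 = 819.6 kg
  K2O: 2.637% × 2000 = 52.74 kg
Sums-versus-targets review applying the batch weights above, against the basis in use (each sum matches its target mass inside rounding margins):
  Li2O: 327.8·0.4031 = 132.1 kg (target 132.1 kg)
  SiO2: 1600·0.5195 + 164.9·0.3230 = 884.5 kg (target 884.2 kg)
  ZrO2: 164.9·0.6760 = 111.5 kg (target 111.4 kg)
  CaO: 1600·0.4775 + 100.3·0.5565 = 819.8 kg (target 819.6 kg)
  K2O: 77.73·0.6785 = 52.74 kg (target 52.74 kg)
Glass-mass bookkeeping: Σ batch − LOI loss = 2001 kg (the targets, summed, come to 2000 kg; basis as stated: 2000 kg — differing by rounding only).
Total batch = Σ batch = 2271 kg; Σ batch·LOI gives LOI loss = 270.1 kg; yield = glass ÷ total batch = 88.11%.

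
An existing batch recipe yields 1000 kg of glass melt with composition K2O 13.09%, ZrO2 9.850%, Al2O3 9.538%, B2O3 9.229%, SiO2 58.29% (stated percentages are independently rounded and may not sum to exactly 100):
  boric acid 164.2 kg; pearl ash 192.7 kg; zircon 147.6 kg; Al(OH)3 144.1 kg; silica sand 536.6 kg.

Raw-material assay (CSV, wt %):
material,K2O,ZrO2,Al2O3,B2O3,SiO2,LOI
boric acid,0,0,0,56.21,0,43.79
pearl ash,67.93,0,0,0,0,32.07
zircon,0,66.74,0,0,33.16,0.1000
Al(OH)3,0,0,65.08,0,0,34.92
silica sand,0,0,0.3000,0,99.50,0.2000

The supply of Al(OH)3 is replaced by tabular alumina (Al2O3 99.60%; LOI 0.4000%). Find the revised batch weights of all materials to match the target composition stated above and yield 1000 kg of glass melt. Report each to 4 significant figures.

Revised batch per 1000 kg glass melt:
  boric acid: 164.2 kg
  pearl ash: 192.7 kg
  zircon: 147.6 kg
  tabular alumina: 94.15 kg
  silica sand: 536.6 kg
Total batch = 1135 kg; LOI loss = 135.3 kg

The whole derivation holds exact precision at all times; rounding to four significant digits applies to each mid-chain value as printed; exactly one rounding is applied to each reported number — all derived quantities, including yield, net glass mass, totals, ignition loss, the five compositions, are re-derived from the weighed amounts per 1000 kg of glass in full precision, exactly as shown in either problem or answer.
Target masses of each oxide per 1000 kg glass melt:
  K2O: 13.09% × 1000 = 130.9 kg
  ZrO2: 9.850% × 1000 = 98.50 kg
  Al2O3: 9.538% × 1000 = 95.38 kg
  B2O3: 9.229% × 1000 = 92.29 kg
  SiO2: 58.29% × 1000 = 582.9 kg
A balance pass over the oxides, working from each reported weight, versus the basis set out (sum by sum, the targets are met exact up to rounding of places):
  K2O: 192.7·0.6793 = 130.9 kg (target 130.9 kg)
  ZrO2: 147.6·0.6674 = 98.51 kg (target 98.50 kg)
  Al2O3: 94.15·0.9960 + 536.6·0.003000 = 95.38 kg (target 95.38 kg)
  B2O3: 164.2·0.5621 = 92.30 kg (target 92.29 kg)
  SiO2: 147.6·0.3316 + 536.6·0.9950 = 582.9 kg (target 582.9 kg)
Consistency of the glass mass: batch Σ − ignition loss = 1000 kg (per-oxide target masses sum to 1000 kg; versus the stated basis of 1000 kg — differing by rounding only).
Batch total: Σ batch = 1135 kg; LOI loss = Σ batch·LOI = 135.3 kg; the yield ratio, glass ÷ batch: 88.08%.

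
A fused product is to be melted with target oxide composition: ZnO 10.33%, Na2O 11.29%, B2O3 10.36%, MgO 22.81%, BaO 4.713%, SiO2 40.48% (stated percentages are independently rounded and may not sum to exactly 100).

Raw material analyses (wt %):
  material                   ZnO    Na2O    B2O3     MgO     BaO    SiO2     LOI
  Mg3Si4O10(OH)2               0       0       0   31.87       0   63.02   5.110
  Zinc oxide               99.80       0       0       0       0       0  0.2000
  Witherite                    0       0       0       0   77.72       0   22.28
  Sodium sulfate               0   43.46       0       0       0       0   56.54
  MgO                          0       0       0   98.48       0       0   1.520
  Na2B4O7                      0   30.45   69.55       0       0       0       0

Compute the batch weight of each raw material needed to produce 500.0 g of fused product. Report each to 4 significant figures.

Batch per 500.0 g fused product:
  Mg3Si4O10(OH)2: 321.2 g
  Zinc oxide: 51.75 g
  Witherite: 30.32 g
  Sodium sulfate: 77.71 g
  MgO: 11.87 g
  Na2B4O7: 74.48 g
Total batch = 567.3 g; LOI loss = 67.39 g; yield = 88.12%

Each numeric step maintains exact precision all the way through — intermediates are printed (rounded to 4 significant digits) in the working; each reported result includes exactly one rounding. All derived quantities (ignition loss, glass mass, yield, the totals, the six compositions) are recomputed at full precision from the weighed amounts for 500.0 g of glass as they appear in the problem or answer text.
Target masses of each oxide per 500.0 g fused product:
  ZnO: 10.33% × 500.0 = 51.65 g
  Na2O: 11.29% × 500.0 = 56.45 g
  B2O3: 10.36% × 500.0 = 51.80 g
  MgO: 22.81% × 500.0 = 114.0 g
  BaO: 4.713% × 500.0 = 23.56 g
  SiO2: 40.48% × 500.0 = 202.4 g
Verifying the oxide balance from the weights as reported, relative to the basis at hand (each sum matches its target mass inside rounding margins):
  ZnO: 51.75·0.9980 = 51.65 g (target 51.65 g)
  Na2O: 77.71·0.4346 + 74.48·0.3045 = 56.45 g (target 56.45 g)
  B2O3: 74.48·0.6955 = 51.80 g (target 51.80 g)
  MgO: 321.2·0.3187 + 11.87·0.9848 = 114.1 g (target 114.0 g)
  BaO: 30.32·0.7772 = 23.56 g (target 23.56 g)
  SiO2: 321.2·0.6302 = 202.4 g (target 202.4 g)
Glass-mass closure: total charge less LOI = 499.9 g (the Σ of target masses is 499.9 g; versus the stated basis of 500.0 g — rounding explains the deltas).
Summing the batch: Σ batch = 567.3 g; the LOI term Σ batch·LOI equals 67.39 g; yield: glass divided by total = 88.12%.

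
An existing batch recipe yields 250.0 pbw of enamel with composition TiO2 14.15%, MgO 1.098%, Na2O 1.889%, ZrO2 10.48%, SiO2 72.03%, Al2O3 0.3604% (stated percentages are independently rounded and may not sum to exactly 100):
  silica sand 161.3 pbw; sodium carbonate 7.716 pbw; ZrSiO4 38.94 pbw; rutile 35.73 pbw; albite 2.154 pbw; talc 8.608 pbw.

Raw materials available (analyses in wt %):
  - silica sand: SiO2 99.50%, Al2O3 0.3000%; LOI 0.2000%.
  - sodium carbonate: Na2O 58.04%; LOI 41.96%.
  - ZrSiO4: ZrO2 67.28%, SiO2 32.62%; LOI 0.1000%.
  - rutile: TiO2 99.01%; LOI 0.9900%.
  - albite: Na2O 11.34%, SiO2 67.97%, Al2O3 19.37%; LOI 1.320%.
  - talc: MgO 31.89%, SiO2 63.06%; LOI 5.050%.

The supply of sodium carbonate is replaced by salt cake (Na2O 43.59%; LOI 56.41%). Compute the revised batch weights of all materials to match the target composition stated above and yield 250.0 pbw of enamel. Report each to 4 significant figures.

All internal work maintains exact precision all the way through; intermediates are rounded off to 4 significant digits when quoted — exactly one rounding goes into each reported value; all derived quantities, including the six compositions, glass mass, yield, ignition loss, totals, are computed starting from the weights on 250.0 pbw of glass at full float precision, as quoted within either problem or answer.
Oxide-by-oxide targets in 250.0 pbw enamel:
  TiO2: 14.15% × 250.0 = 35.38 pbw
  MgO: 1.098% × 250.0 = 2.745 pbw
  Na2O: 1.889% × 250.0 = 4.722 pbw
  ZrO2: 10.48% × 250.0 = 26.20 pbw
  SiO2: 72.03% × 250.0 = 180.1 pbw
  Al2O3: 0.3604% × 250.0 = 0.9010 pbw
Sums-versus-targets review with the batch weights as given, at the basis given (sums match the target masses exact up to rounding of places):
  TiO2: 35.73·0.9901 = 35.38 pbw (target 35.38 pbw)
  MgO: 8.608·0.3189 = 2.745 pbw (target 2.745 pbw)
  Na2O: 10.27·0.4359 + 2.154·0.1134 = 4.721 pbw (target 4.722 pbw)
  ZrO2: 38.94·0.6728 = 26.20 pbw (target 26.20 pbw)
  SiO2: 161.3·0.9950 + 38.94·0.3262 + 2.154·0.6797 + 8.608·0.6306 = 180.1 pbw (target 180.1 pbw)
  Al2O3: 161.3·0.003000 + 2.154·0.1937 = 0.9011 pbw (target 0.9010 pbw)
Mass balance on the glass: whole batch net of LOI = 250.0 pbw (oxide target masses add up to 250.0 pbw; with the basis standing at 250.0 pbw — gaps are rounding artifacts).
Total batch = Σ batch = 257.0 pbw; the LOI term Σ batch·LOI equals 6.972 pbw; as yield: glass ÷ batch → 97.29%.

Revised batch per 250.0 pbw enamel:
  silica sand: 161.3 pbw
  salt cake: 10.27 pbw
  ZrSiO4: 38.94 pbw
  rutile: 35.73 pbw
  albite: 2.154 pbw
  talc: 8.608 pbw
Total batch = 257.0 pbw; LOI loss = 6.972 pbw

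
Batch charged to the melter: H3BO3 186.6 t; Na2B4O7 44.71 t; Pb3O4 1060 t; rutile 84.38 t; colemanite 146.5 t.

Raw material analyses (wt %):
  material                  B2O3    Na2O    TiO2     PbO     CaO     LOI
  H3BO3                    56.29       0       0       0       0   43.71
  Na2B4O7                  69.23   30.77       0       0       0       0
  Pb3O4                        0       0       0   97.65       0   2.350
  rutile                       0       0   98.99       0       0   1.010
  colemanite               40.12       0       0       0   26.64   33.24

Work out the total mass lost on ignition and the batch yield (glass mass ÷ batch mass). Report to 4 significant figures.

Values along the way appear, rounded to 4 significant digits, on the page. Every computation holds full precision from first step to last; each reported figure is rounded only once. All derived quantities are recomputed at exact precision (the yield, the five compositions, the totals, glass mass, ignition loss) from the weighed amounts for 1366 t of glass, as set out in problem or answer.
Ignition loss by material:
  H3BO3: 186.6 × 0.4371 = 81.56 t
  Na2B4O7: 44.71 × 0 = 0 t
  Pb3O4: 1060 × 0.02350 = 24.91 t
  rutile: 84.38 × 0.01010 = 0.8522 t
  colemanite: 146.5 × 0.3324 = 48.70 t
Total LOI = 156.0 t
Glass = batch − LOI = 1522 − 156.0 = 1366 t

LOI loss = 156.0 t; glass = 1366 t; yield = 89.75%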